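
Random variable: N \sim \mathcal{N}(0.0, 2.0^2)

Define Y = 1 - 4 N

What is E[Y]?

For Y = -4N + 1:
E[Y] = -4 * E[N] + 1
E[N] = 0.0 = 0
E[Y] = -4 * 0 + 1 = 1

1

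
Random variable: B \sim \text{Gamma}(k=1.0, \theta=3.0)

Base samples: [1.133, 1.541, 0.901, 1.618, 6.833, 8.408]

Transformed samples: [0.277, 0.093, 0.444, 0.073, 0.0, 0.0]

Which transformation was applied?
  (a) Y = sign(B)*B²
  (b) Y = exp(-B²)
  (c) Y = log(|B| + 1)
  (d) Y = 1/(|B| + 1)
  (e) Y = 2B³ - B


Checking option (b) Y = exp(-B²):
  B = 1.133 -> Y = 0.277 ✓
  B = 1.541 -> Y = 0.093 ✓
  B = 0.901 -> Y = 0.444 ✓
All samples match this transformation.

(b) exp(-B²)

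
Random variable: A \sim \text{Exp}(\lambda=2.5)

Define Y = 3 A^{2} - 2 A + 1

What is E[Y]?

E[Y] = 3*E[A²] - 2*E[A] + 1
E[A] = 0.4
E[A²] = Var(A) + (E[A])² = 0.16 + 0.16 = 0.32
E[Y] = 3*0.32 - 2*0.4 + 1 = 1.16

1.16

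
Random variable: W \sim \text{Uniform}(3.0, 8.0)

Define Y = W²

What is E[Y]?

Using E[X²] = Var(X) + (E[X])²:
E[W] = 5.5
Var(W) = (8 - 3)^2/12 = 2.0833333
E[W²] = 2.0833333 + 5.5² = 2.0833333 + 30.25 = 32.333333

32.333333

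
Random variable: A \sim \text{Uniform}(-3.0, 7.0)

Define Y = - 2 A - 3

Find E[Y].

For Y = -2A - 3:
E[Y] = -2 * E[A] - 3
E[A] = (-3 + 7)/2 = 2
E[Y] = -2 * 2 - 3 = -7

-7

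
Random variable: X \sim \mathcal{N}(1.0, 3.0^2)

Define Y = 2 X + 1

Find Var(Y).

For Y = aX + b: Var(Y) = a² * Var(X)
Var(X) = 3.0^2 = 9
Var(Y) = 2² * 9 = 4 * 9 = 36

36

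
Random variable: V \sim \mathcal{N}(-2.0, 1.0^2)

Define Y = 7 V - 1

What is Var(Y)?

For Y = aV + b: Var(Y) = a² * Var(V)
Var(V) = 1.0^2 = 1
Var(Y) = 7² * 1 = 49 * 1 = 49

49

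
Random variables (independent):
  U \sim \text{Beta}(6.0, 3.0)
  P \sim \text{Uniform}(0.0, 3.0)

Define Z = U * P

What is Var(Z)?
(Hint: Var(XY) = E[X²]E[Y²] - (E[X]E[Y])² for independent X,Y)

Var(XY) = E[X²]E[Y²] - (E[X]E[Y])²
E[U] = 0.66666667, Var(U) = 0.022222222
E[P] = 1.5, Var(P) = 0.75
E[U²] = 0.022222222 + 0.66666667² = 0.46666667
E[P²] = 0.75 + 1.5² = 3
Var(Z) = 0.46666667*3 - (0.66666667*1.5)²
= 1.4 - 1 = 0.4

0.4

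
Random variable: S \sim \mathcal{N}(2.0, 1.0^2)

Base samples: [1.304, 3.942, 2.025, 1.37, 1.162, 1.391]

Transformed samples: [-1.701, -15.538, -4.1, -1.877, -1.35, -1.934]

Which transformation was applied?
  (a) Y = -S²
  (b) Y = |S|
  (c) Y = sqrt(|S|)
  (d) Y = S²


Checking option (a) Y = -S²:
  S = 1.304 -> Y = -1.701 ✓
  S = 3.942 -> Y = -15.538 ✓
  S = 2.025 -> Y = -4.1 ✓
All samples match this transformation.

(a) -S²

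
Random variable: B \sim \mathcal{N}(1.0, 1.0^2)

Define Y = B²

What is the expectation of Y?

Using E[X²] = Var(X) + (E[X])²:
E[B] = 1
Var(B) = 1.0^2 = 1
E[B²] = 1 + 1² = 1 + 1 = 2

2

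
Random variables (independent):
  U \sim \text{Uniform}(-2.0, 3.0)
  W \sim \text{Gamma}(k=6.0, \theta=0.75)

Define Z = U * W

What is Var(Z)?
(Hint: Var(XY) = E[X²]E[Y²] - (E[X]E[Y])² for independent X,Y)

Var(XY) = E[X²]E[Y²] - (E[X]E[Y])²
E[U] = 0.5, Var(U) = 2.0833333
E[W] = 4.5, Var(W) = 3.375
E[U²] = 2.0833333 + 0.5² = 2.3333333
E[W²] = 3.375 + 4.5² = 23.625
Var(Z) = 2.3333333*23.625 - (0.5*4.5)²
= 55.125 - 5.0625 = 50.0625

50.0625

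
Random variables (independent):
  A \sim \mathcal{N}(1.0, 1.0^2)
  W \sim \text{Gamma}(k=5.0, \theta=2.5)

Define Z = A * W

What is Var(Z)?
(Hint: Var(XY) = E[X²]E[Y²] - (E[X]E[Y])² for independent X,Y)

Var(XY) = E[X²]E[Y²] - (E[X]E[Y])²
E[A] = 1, Var(A) = 1
E[W] = 12.5, Var(W) = 31.25
E[A²] = 1 + 1² = 2
E[W²] = 31.25 + 12.5² = 187.5
Var(Z) = 2*187.5 - (1*12.5)²
= 375 - 156.25 = 218.75

218.75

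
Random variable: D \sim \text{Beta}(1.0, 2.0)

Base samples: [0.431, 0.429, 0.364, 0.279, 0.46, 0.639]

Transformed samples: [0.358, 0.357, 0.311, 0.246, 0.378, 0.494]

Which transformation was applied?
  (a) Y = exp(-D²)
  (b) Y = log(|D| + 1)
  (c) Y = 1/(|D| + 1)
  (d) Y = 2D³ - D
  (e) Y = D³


Checking option (b) Y = log(|D| + 1):
  D = 0.431 -> Y = 0.358 ✓
  D = 0.429 -> Y = 0.357 ✓
  D = 0.364 -> Y = 0.311 ✓
All samples match this transformation.

(b) log(|D| + 1)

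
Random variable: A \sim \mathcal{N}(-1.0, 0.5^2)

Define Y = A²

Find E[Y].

Using E[X²] = Var(X) + (E[X])²:
E[A] = -1
Var(A) = 0.5^2 = 0.25
E[A²] = 0.25 + (-1)² = 0.25 + 1 = 1.25

1.25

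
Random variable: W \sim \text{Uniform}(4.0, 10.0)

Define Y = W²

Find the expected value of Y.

Using E[X²] = Var(X) + (E[X])²:
E[W] = 7
Var(W) = (10 - 4)^2/12 = 3
E[W²] = 3 + 7² = 3 + 49 = 52

52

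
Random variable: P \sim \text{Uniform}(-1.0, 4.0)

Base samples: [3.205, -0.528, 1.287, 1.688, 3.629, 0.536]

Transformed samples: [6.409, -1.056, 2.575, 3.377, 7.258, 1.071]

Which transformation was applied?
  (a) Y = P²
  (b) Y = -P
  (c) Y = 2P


Checking option (c) Y = 2P:
  P = 3.205 -> Y = 6.409 ✓
  P = -0.528 -> Y = -1.056 ✓
  P = 1.287 -> Y = 2.575 ✓
All samples match this transformation.

(c) 2P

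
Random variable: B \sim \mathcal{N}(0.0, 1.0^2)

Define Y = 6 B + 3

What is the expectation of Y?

For Y = 6B + 3:
E[Y] = 6 * E[B] + 3
E[B] = 0.0 = 0
E[Y] = 6 * 0 + 3 = 3

3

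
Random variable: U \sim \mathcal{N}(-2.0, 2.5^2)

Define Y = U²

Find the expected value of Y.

E[U²] = Var(U) + (E[U])² = 6.25 + 4 = 10.25

10.25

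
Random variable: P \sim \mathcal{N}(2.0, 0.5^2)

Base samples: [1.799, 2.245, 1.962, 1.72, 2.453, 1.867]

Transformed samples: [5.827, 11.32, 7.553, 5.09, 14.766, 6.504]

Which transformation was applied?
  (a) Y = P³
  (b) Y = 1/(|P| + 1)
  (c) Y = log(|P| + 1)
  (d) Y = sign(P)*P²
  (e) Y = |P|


Checking option (a) Y = P³:
  P = 1.799 -> Y = 5.827 ✓
  P = 2.245 -> Y = 11.32 ✓
  P = 1.962 -> Y = 7.553 ✓
All samples match this transformation.

(a) P³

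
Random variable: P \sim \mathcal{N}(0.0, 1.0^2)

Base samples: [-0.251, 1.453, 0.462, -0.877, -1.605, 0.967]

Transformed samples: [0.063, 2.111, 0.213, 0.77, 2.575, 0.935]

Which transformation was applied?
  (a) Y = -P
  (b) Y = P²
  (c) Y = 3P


Checking option (b) Y = P²:
  P = -0.251 -> Y = 0.063 ✓
  P = 1.453 -> Y = 2.111 ✓
  P = 0.462 -> Y = 0.213 ✓
All samples match this transformation.

(b) P²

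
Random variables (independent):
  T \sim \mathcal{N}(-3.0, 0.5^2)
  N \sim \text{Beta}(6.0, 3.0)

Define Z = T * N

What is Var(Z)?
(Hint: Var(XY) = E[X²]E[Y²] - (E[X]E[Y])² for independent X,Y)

Var(XY) = E[X²]E[Y²] - (E[X]E[Y])²
E[T] = -3, Var(T) = 0.25
E[N] = 0.66666667, Var(N) = 0.022222222
E[T²] = 0.25 + (-3)² = 9.25
E[N²] = 0.022222222 + 0.66666667² = 0.46666667
Var(Z) = 9.25*0.46666667 - (-3*0.66666667)²
= 4.3166667 - 4 = 0.31666667

0.31666667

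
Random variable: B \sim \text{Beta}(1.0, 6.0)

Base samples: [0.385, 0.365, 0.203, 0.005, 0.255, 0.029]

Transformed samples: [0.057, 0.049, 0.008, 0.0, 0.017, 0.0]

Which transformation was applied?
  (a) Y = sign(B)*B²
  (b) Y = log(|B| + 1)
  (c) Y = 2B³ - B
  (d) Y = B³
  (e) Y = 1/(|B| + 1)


Checking option (d) Y = B³:
  B = 0.385 -> Y = 0.057 ✓
  B = 0.365 -> Y = 0.049 ✓
  B = 0.203 -> Y = 0.008 ✓
All samples match this transformation.

(d) B³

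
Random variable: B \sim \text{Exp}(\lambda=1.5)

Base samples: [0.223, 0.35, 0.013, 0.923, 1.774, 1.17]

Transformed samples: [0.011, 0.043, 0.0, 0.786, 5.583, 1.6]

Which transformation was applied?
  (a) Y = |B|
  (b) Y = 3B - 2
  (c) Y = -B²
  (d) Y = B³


Checking option (d) Y = B³:
  B = 0.223 -> Y = 0.011 ✓
  B = 0.35 -> Y = 0.043 ✓
  B = 0.013 -> Y = 0.0 ✓
All samples match this transformation.

(d) B³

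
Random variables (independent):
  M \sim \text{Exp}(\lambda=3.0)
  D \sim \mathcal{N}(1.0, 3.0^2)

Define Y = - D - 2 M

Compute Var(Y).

For independent RVs: Var(aX + bY) = a²Var(X) + b²Var(Y)
Var(M) = 0.11111111
Var(D) = 9
Var(Y) = (-2)²*0.11111111 + (-1)²*9
= 4*0.11111111 + 1*9 = 9.4444444

9.4444444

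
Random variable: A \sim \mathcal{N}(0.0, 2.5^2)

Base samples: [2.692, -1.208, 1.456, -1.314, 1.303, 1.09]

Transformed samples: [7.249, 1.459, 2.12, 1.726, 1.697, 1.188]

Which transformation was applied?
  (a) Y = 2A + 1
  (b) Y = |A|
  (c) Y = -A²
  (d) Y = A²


Checking option (d) Y = A²:
  A = 2.692 -> Y = 7.249 ✓
  A = -1.208 -> Y = 1.459 ✓
  A = 1.456 -> Y = 2.12 ✓
All samples match this transformation.

(d) A²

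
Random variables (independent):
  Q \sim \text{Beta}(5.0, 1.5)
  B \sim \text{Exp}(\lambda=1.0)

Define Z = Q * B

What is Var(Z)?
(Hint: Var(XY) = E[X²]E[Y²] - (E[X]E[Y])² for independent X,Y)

Var(XY) = E[X²]E[Y²] - (E[X]E[Y])²
E[Q] = 0.76923077, Var(Q) = 0.023668639
E[B] = 1, Var(B) = 1
E[Q²] = 0.023668639 + 0.76923077² = 0.61538462
E[B²] = 1 + 1² = 2
Var(Z) = 0.61538462*2 - (0.76923077*1)²
= 1.2307692 - 0.59171598 = 0.63905325

0.63905325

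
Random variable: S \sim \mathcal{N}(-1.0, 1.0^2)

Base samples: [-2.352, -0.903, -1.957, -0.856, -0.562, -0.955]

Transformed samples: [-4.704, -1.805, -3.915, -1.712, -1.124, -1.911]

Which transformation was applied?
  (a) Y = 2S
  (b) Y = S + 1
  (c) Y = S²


Checking option (a) Y = 2S:
  S = -2.352 -> Y = -4.704 ✓
  S = -0.903 -> Y = -1.805 ✓
  S = -1.957 -> Y = -3.915 ✓
All samples match this transformation.

(a) 2S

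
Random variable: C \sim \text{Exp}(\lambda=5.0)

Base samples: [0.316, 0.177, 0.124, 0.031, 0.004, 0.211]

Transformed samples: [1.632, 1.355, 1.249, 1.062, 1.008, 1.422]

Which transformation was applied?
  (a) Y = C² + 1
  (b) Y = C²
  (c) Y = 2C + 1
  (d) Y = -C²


Checking option (c) Y = 2C + 1:
  C = 0.316 -> Y = 1.632 ✓
  C = 0.177 -> Y = 1.355 ✓
  C = 0.124 -> Y = 1.249 ✓
All samples match this transformation.

(c) 2C + 1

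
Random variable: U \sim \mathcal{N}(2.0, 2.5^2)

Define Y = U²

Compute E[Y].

E[U²] = Var(U) + (E[U])² = 6.25 + 4 = 10.25

10.25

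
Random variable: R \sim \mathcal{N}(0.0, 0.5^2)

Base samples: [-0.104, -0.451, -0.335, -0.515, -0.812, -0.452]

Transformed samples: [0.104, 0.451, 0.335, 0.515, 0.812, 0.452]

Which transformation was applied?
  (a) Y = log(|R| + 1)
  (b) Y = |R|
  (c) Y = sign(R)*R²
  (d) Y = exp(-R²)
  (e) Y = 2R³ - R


Checking option (b) Y = |R|:
  R = -0.104 -> Y = 0.104 ✓
  R = -0.451 -> Y = 0.451 ✓
  R = -0.335 -> Y = 0.335 ✓
All samples match this transformation.

(b) |R|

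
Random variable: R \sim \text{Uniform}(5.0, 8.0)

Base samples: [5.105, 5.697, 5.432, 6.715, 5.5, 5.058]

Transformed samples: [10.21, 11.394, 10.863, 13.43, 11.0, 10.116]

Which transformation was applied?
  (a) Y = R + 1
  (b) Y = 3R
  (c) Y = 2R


Checking option (c) Y = 2R:
  R = 5.105 -> Y = 10.21 ✓
  R = 5.697 -> Y = 11.394 ✓
  R = 5.432 -> Y = 10.863 ✓
All samples match this transformation.

(c) 2R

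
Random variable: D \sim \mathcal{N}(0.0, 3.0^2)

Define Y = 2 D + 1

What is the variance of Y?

For Y = aD + b: Var(Y) = a² * Var(D)
Var(D) = 3.0^2 = 9
Var(Y) = 2² * 9 = 4 * 9 = 36

36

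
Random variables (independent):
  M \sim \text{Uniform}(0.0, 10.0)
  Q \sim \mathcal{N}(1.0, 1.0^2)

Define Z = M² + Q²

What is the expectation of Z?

E[Z] = E[M²] + E[Q²]
E[M²] = Var(M) + E[M]² = 8.3333333 + 25 = 33.333333
E[Q²] = Var(Q) + E[Q]² = 1 + 1 = 2
E[Z] = 33.333333 + 2 = 35.333333

35.333333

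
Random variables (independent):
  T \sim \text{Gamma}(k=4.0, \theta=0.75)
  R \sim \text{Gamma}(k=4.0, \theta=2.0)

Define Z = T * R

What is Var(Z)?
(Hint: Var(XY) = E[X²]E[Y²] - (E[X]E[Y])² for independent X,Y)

Var(XY) = E[X²]E[Y²] - (E[X]E[Y])²
E[T] = 3, Var(T) = 2.25
E[R] = 8, Var(R) = 16
E[T²] = 2.25 + 3² = 11.25
E[R²] = 16 + 8² = 80
Var(Z) = 11.25*80 - (3*8)²
= 900 - 576 = 324

324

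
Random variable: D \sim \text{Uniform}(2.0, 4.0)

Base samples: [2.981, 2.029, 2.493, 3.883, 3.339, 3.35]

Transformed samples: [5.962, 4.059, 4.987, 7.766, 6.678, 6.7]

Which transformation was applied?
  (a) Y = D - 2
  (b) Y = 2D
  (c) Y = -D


Checking option (b) Y = 2D:
  D = 2.981 -> Y = 5.962 ✓
  D = 2.029 -> Y = 4.059 ✓
  D = 2.493 -> Y = 4.987 ✓
All samples match this transformation.

(b) 2D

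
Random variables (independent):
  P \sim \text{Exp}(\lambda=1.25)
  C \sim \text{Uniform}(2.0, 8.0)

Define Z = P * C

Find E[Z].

For independent RVs: E[XY] = E[X]*E[Y]
E[P] = 0.8
E[C] = 5
E[Z] = 0.8 * 5 = 4

4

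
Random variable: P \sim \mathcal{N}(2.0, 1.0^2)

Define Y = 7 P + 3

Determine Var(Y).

For Y = aP + b: Var(Y) = a² * Var(P)
Var(P) = 1.0^2 = 1
Var(Y) = 7² * 1 = 49 * 1 = 49

49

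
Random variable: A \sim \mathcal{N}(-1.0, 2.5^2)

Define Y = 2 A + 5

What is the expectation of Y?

For Y = 2A + 5:
E[Y] = 2 * E[A] + 5
E[A] = -1.0 = -1
E[Y] = 2 * (-1) + 5 = 3

3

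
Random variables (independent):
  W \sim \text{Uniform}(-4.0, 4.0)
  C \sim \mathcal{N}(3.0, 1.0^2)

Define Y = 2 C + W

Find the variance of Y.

For independent RVs: Var(aX + bY) = a²Var(X) + b²Var(Y)
Var(W) = 5.3333333
Var(C) = 1
Var(Y) = 1²*5.3333333 + 2²*1
= 1*5.3333333 + 4*1 = 9.3333333

9.3333333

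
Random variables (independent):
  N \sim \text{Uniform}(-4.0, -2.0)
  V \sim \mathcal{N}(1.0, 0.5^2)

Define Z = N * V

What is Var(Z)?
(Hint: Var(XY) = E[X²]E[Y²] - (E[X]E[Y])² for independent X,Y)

Var(XY) = E[X²]E[Y²] - (E[X]E[Y])²
E[N] = -3, Var(N) = 0.33333333
E[V] = 1, Var(V) = 0.25
E[N²] = 0.33333333 + (-3)² = 9.3333333
E[V²] = 0.25 + 1² = 1.25
Var(Z) = 9.3333333*1.25 - (-3*1)²
= 11.666667 - 9 = 2.6666667

2.6666667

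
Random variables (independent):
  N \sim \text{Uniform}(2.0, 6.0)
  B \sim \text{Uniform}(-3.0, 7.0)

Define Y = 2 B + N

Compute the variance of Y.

For independent RVs: Var(aX + bY) = a²Var(X) + b²Var(Y)
Var(N) = 1.3333333
Var(B) = 8.3333333
Var(Y) = 1²*1.3333333 + 2²*8.3333333
= 1*1.3333333 + 4*8.3333333 = 34.666667

34.666667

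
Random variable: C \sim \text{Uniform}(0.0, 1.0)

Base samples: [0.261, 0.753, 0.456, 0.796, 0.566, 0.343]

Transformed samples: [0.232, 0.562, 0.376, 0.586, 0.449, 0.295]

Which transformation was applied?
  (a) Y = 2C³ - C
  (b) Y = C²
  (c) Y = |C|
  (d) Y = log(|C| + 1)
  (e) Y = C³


Checking option (d) Y = log(|C| + 1):
  C = 0.261 -> Y = 0.232 ✓
  C = 0.753 -> Y = 0.562 ✓
  C = 0.456 -> Y = 0.376 ✓
All samples match this transformation.

(d) log(|C| + 1)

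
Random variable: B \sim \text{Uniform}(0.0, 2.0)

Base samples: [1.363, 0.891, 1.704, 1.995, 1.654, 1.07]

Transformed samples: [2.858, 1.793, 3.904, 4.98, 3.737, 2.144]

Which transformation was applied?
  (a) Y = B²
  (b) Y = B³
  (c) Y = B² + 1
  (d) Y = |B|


Checking option (c) Y = B² + 1:
  B = 1.363 -> Y = 2.858 ✓
  B = 0.891 -> Y = 1.793 ✓
  B = 1.704 -> Y = 3.904 ✓
All samples match this transformation.

(c) B² + 1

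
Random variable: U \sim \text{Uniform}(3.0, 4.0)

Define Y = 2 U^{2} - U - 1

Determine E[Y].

E[Y] = 2*E[U²] - 1*E[U] - 1
E[U] = 3.5
E[U²] = Var(U) + (E[U])² = 0.083333333 + 12.25 = 12.333333
E[Y] = 2*12.333333 - 1*3.5 - 1 = 20.166667

20.166667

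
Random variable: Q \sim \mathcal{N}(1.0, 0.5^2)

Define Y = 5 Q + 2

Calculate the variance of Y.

For Y = aQ + b: Var(Y) = a² * Var(Q)
Var(Q) = 0.5^2 = 0.25
Var(Y) = 5² * 0.25 = 25 * 0.25 = 6.25

6.25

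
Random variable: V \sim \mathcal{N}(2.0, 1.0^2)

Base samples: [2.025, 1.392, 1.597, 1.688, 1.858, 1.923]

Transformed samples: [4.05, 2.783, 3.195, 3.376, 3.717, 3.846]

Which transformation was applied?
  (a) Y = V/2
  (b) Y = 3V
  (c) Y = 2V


Checking option (c) Y = 2V:
  V = 2.025 -> Y = 4.05 ✓
  V = 1.392 -> Y = 2.783 ✓
  V = 1.597 -> Y = 3.195 ✓
All samples match this transformation.

(c) 2V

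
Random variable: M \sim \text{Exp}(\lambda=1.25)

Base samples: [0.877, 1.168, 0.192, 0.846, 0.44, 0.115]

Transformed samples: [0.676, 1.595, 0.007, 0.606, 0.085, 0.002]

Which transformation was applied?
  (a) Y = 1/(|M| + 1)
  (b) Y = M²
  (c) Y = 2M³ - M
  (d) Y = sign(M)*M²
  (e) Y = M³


Checking option (e) Y = M³:
  M = 0.877 -> Y = 0.676 ✓
  M = 1.168 -> Y = 1.595 ✓
  M = 0.192 -> Y = 0.007 ✓
All samples match this transformation.

(e) M³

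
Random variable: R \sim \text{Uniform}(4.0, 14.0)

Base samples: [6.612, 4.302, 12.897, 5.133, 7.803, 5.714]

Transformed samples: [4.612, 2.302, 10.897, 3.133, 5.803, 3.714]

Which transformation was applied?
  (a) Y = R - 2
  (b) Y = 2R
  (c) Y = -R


Checking option (a) Y = R - 2:
  R = 6.612 -> Y = 4.612 ✓
  R = 4.302 -> Y = 2.302 ✓
  R = 12.897 -> Y = 10.897 ✓
All samples match this transformation.

(a) R - 2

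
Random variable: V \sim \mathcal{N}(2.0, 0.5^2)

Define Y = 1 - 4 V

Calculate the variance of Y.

For Y = aV + b: Var(Y) = a² * Var(V)
Var(V) = 0.5^2 = 0.25
Var(Y) = (-4)² * 0.25 = 16 * 0.25 = 4

4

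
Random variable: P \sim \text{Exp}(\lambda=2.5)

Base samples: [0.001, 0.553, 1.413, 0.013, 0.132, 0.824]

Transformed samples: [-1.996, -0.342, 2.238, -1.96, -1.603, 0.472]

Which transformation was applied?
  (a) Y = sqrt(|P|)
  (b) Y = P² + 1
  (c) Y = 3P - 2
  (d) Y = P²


Checking option (c) Y = 3P - 2:
  P = 0.001 -> Y = -1.996 ✓
  P = 0.553 -> Y = -0.342 ✓
  P = 1.413 -> Y = 2.238 ✓
All samples match this transformation.

(c) 3P - 2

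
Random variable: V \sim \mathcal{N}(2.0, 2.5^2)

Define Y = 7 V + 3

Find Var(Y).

For Y = aV + b: Var(Y) = a² * Var(V)
Var(V) = 2.5^2 = 6.25
Var(Y) = 7² * 6.25 = 49 * 6.25 = 306.25

306.25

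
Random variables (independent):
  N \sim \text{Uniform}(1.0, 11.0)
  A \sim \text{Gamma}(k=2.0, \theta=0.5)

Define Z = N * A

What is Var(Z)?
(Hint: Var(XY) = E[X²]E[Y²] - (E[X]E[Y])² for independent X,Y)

Var(XY) = E[X²]E[Y²] - (E[X]E[Y])²
E[N] = 6, Var(N) = 8.3333333
E[A] = 1, Var(A) = 0.5
E[N²] = 8.3333333 + 6² = 44.333333
E[A²] = 0.5 + 1² = 1.5
Var(Z) = 44.333333*1.5 - (6*1)²
= 66.5 - 36 = 30.5

30.5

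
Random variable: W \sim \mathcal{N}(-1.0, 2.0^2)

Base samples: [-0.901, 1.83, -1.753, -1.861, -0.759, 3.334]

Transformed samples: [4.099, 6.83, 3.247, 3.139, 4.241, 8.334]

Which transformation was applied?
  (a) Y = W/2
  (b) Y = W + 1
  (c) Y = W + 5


Checking option (c) Y = W + 5:
  W = -0.901 -> Y = 4.099 ✓
  W = 1.83 -> Y = 6.83 ✓
  W = -1.753 -> Y = 3.247 ✓
All samples match this transformation.

(c) W + 5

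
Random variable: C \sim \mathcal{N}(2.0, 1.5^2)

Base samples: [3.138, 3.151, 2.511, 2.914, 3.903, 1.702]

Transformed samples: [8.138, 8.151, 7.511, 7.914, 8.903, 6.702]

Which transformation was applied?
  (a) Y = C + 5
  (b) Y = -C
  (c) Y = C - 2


Checking option (a) Y = C + 5:
  C = 3.138 -> Y = 8.138 ✓
  C = 3.151 -> Y = 8.151 ✓
  C = 2.511 -> Y = 7.511 ✓
All samples match this transformation.

(a) C + 5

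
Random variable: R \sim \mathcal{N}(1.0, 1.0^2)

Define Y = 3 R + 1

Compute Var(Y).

For Y = aR + b: Var(Y) = a² * Var(R)
Var(R) = 1.0^2 = 1
Var(Y) = 3² * 1 = 9 * 1 = 9

9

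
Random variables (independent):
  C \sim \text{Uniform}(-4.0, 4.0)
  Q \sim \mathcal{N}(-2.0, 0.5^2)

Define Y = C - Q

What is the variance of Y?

For independent RVs: Var(aX + bY) = a²Var(X) + b²Var(Y)
Var(C) = 5.3333333
Var(Q) = 0.25
Var(Y) = 1²*5.3333333 + (-1)²*0.25
= 1*5.3333333 + 1*0.25 = 5.5833333

5.5833333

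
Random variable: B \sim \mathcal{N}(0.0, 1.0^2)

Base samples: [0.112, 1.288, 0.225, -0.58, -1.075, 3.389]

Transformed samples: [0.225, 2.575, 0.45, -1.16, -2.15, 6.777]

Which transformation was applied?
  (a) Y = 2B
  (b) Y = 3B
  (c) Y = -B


Checking option (a) Y = 2B:
  B = 0.112 -> Y = 0.225 ✓
  B = 1.288 -> Y = 2.575 ✓
  B = 0.225 -> Y = 0.45 ✓
All samples match this transformation.

(a) 2B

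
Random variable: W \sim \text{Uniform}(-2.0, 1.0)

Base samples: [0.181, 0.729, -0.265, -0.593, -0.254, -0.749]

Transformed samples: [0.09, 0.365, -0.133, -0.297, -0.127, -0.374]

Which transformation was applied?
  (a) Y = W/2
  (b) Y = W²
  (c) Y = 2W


Checking option (a) Y = W/2:
  W = 0.181 -> Y = 0.09 ✓
  W = 0.729 -> Y = 0.365 ✓
  W = -0.265 -> Y = -0.133 ✓
All samples match this transformation.

(a) W/2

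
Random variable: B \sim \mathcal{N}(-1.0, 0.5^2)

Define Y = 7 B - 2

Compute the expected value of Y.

For Y = 7B - 2:
E[Y] = 7 * E[B] - 2
E[B] = -1.0 = -1
E[Y] = 7 * (-1) - 2 = -9

-9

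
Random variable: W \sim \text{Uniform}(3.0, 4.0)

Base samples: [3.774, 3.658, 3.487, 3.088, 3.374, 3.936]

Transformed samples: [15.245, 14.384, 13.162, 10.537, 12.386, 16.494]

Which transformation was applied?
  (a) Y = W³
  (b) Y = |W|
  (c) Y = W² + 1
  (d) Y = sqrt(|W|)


Checking option (c) Y = W² + 1:
  W = 3.774 -> Y = 15.245 ✓
  W = 3.658 -> Y = 14.384 ✓
  W = 3.487 -> Y = 13.162 ✓
All samples match this transformation.

(c) W² + 1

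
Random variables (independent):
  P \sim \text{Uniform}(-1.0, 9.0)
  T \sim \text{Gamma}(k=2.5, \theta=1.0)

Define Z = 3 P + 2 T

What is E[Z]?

E[Z] = 3*E[P] + 2*E[T]
E[P] = 4
E[T] = 2.5
E[Z] = 3*4 + 2*2.5 = 17

17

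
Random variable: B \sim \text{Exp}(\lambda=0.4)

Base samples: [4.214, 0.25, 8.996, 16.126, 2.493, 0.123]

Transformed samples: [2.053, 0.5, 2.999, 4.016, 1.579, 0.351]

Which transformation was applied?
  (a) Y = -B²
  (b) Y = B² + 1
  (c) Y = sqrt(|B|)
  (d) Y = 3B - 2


Checking option (c) Y = sqrt(|B|):
  B = 4.214 -> Y = 2.053 ✓
  B = 0.25 -> Y = 0.5 ✓
  B = 8.996 -> Y = 2.999 ✓
All samples match this transformation.

(c) sqrt(|B|)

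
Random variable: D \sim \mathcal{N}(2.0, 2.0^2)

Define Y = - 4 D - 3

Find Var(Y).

For Y = aD + b: Var(Y) = a² * Var(D)
Var(D) = 2.0^2 = 4
Var(Y) = (-4)² * 4 = 16 * 4 = 64

64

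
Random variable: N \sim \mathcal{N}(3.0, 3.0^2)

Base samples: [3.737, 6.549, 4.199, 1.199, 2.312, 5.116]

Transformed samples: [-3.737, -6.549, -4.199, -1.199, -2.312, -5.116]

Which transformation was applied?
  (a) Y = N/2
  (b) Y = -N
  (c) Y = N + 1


Checking option (b) Y = -N:
  N = 3.737 -> Y = -3.737 ✓
  N = 6.549 -> Y = -6.549 ✓
  N = 4.199 -> Y = -4.199 ✓
All samples match this transformation.

(b) -N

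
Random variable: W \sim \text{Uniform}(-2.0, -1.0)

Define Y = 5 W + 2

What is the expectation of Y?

For Y = 5W + 2:
E[Y] = 5 * E[W] + 2
E[W] = (-2 - 1)/2 = -1.5
E[Y] = 5 * (-1.5) + 2 = -5.5

-5.5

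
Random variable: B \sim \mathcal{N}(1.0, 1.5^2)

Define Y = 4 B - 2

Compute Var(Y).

For Y = aB + b: Var(Y) = a² * Var(B)
Var(B) = 1.5^2 = 2.25
Var(Y) = 4² * 2.25 = 16 * 2.25 = 36

36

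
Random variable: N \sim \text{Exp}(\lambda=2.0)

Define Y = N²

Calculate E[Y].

E[N²] = Var(N) + (E[N])² = 0.25 + 0.25 = 0.5

0.5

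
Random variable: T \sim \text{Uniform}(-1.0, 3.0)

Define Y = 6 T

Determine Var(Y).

For Y = aT + b: Var(Y) = a² * Var(T)
Var(T) = (3 + 1)^2/12 = 1.3333333
Var(Y) = 6² * 1.3333333 = 36 * 1.3333333 = 48

48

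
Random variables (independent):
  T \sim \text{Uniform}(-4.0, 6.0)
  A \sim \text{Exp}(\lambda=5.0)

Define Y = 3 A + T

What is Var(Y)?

For independent RVs: Var(aX + bY) = a²Var(X) + b²Var(Y)
Var(T) = 8.3333333
Var(A) = 0.04
Var(Y) = 1²*8.3333333 + 3²*0.04
= 1*8.3333333 + 9*0.04 = 8.6933333

8.6933333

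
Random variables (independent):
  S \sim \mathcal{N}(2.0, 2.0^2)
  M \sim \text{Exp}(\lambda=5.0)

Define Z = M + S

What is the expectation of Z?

E[Z] = 1*E[S] + 1*E[M]
E[S] = 2
E[M] = 0.2
E[Z] = 1*2 + 1*0.2 = 2.2

2.2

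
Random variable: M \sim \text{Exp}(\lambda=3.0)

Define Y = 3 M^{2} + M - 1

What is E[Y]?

E[Y] = 3*E[M²] + 1*E[M] - 1
E[M] = 0.33333333
E[M²] = Var(M) + (E[M])² = 0.11111111 + 0.11111111 = 0.22222222
E[Y] = 3*0.22222222 + 1*0.33333333 - 1 = 0

0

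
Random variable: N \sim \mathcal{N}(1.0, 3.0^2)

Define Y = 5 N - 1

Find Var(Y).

For Y = aN + b: Var(Y) = a² * Var(N)
Var(N) = 3.0^2 = 9
Var(Y) = 5² * 9 = 25 * 9 = 225

225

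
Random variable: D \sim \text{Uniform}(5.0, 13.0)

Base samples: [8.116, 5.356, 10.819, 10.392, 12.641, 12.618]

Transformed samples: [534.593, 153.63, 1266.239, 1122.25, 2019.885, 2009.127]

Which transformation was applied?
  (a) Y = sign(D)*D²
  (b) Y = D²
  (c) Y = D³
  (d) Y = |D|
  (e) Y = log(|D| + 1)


Checking option (c) Y = D³:
  D = 8.116 -> Y = 534.593 ✓
  D = 5.356 -> Y = 153.63 ✓
  D = 10.819 -> Y = 1266.239 ✓
All samples match this transformation.

(c) D³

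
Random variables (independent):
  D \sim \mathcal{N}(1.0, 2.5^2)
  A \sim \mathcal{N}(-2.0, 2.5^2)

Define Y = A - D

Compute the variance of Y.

For independent RVs: Var(aX + bY) = a²Var(X) + b²Var(Y)
Var(D) = 6.25
Var(A) = 6.25
Var(Y) = (-1)²*6.25 + 1²*6.25
= 1*6.25 + 1*6.25 = 12.5

12.5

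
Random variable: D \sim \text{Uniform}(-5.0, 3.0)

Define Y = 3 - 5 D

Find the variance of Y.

For Y = aD + b: Var(Y) = a² * Var(D)
Var(D) = (3 + 5)^2/12 = 5.3333333
Var(Y) = (-5)² * 5.3333333 = 25 * 5.3333333 = 133.33333

133.33333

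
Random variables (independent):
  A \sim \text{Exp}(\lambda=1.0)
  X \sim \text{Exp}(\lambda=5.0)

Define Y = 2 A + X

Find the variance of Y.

For independent RVs: Var(aX + bY) = a²Var(X) + b²Var(Y)
Var(A) = 1
Var(X) = 0.04
Var(Y) = 2²*1 + 1²*0.04
= 4*1 + 1*0.04 = 4.04

4.04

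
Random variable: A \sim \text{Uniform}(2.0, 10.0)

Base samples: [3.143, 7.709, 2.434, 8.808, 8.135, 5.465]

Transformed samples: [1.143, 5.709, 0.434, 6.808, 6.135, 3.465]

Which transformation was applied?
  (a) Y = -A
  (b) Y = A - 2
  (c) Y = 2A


Checking option (b) Y = A - 2:
  A = 3.143 -> Y = 1.143 ✓
  A = 7.709 -> Y = 5.709 ✓
  A = 2.434 -> Y = 0.434 ✓
All samples match this transformation.

(b) A - 2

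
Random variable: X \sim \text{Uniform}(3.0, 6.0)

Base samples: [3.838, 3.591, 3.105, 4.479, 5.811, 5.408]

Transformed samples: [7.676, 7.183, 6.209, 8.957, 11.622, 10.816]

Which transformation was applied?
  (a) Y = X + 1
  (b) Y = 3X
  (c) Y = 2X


Checking option (c) Y = 2X:
  X = 3.838 -> Y = 7.676 ✓
  X = 3.591 -> Y = 7.183 ✓
  X = 3.105 -> Y = 6.209 ✓
All samples match this transformation.

(c) 2X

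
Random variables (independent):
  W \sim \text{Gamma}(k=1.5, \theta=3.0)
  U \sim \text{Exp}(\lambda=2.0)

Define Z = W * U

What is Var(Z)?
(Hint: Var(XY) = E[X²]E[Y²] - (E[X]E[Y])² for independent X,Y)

Var(XY) = E[X²]E[Y²] - (E[X]E[Y])²
E[W] = 4.5, Var(W) = 13.5
E[U] = 0.5, Var(U) = 0.25
E[W²] = 13.5 + 4.5² = 33.75
E[U²] = 0.25 + 0.5² = 0.5
Var(Z) = 33.75*0.5 - (4.5*0.5)²
= 16.875 - 5.0625 = 11.8125

11.8125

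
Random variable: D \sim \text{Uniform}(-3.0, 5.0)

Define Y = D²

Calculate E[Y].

E[D²] = Var(D) + (E[D])² = 5.3333333 + 1 = 6.3333333

6.3333333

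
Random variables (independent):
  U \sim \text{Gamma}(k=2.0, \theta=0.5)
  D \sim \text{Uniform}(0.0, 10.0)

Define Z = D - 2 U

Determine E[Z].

E[Z] = -2*E[U] + 1*E[D]
E[U] = 1
E[D] = 5
E[Z] = -2*1 + 1*5 = 3

3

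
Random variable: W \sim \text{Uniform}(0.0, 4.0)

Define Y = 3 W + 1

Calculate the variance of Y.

For Y = aW + b: Var(Y) = a² * Var(W)
Var(W) = (4 - 0)^2/12 = 1.3333333
Var(Y) = 3² * 1.3333333 = 9 * 1.3333333 = 12

12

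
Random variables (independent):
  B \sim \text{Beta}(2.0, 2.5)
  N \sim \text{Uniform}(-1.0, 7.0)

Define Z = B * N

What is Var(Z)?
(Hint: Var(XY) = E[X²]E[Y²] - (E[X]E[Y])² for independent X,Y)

Var(XY) = E[X²]E[Y²] - (E[X]E[Y])²
E[B] = 0.44444444, Var(B) = 0.044893378
E[N] = 3, Var(N) = 5.3333333
E[B²] = 0.044893378 + 0.44444444² = 0.24242424
E[N²] = 5.3333333 + 3² = 14.333333
Var(Z) = 0.24242424*14.333333 - (0.44444444*3)²
= 3.4747475 - 1.7777778 = 1.6969697

1.6969697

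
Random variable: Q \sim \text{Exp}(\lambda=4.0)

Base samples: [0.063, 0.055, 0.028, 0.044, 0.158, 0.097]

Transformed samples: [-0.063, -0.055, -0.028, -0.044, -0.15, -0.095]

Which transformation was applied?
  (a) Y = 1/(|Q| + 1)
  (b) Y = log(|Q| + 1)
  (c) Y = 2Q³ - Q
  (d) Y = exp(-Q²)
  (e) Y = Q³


Checking option (c) Y = 2Q³ - Q:
  Q = 0.063 -> Y = -0.063 ✓
  Q = 0.055 -> Y = -0.055 ✓
  Q = 0.028 -> Y = -0.028 ✓
All samples match this transformation.

(c) 2Q³ - Q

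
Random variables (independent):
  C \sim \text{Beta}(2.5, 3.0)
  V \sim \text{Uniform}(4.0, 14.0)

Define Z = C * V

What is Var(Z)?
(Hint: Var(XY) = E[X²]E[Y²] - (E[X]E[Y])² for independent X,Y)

Var(XY) = E[X²]E[Y²] - (E[X]E[Y])²
E[C] = 0.45454545, Var(C) = 0.038143675
E[V] = 9, Var(V) = 8.3333333
E[C²] = 0.038143675 + 0.45454545² = 0.24475524
E[V²] = 8.3333333 + 9² = 89.333333
Var(Z) = 0.24475524*89.333333 - (0.45454545*9)²
= 21.864802 - 16.735537 = 5.1292647

5.1292647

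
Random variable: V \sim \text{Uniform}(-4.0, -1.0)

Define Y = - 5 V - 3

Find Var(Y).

For Y = aV + b: Var(Y) = a² * Var(V)
Var(V) = (-1 + 4)^2/12 = 0.75
Var(Y) = (-5)² * 0.75 = 25 * 0.75 = 18.75

18.75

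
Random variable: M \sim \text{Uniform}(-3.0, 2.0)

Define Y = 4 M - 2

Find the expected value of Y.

For Y = 4M - 2:
E[Y] = 4 * E[M] - 2
E[M] = (-3 + 2)/2 = -0.5
E[Y] = 4 * (-0.5) - 2 = -4

-4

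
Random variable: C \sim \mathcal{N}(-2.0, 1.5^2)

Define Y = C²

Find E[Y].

Using E[X²] = Var(X) + (E[X])²:
E[C] = -2
Var(C) = 1.5^2 = 2.25
E[C²] = 2.25 + (-2)² = 2.25 + 4 = 6.25

6.25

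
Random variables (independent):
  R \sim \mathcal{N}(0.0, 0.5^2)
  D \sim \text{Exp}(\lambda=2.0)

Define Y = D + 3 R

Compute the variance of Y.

For independent RVs: Var(aX + bY) = a²Var(X) + b²Var(Y)
Var(R) = 0.25
Var(D) = 0.25
Var(Y) = 3²*0.25 + 1²*0.25
= 9*0.25 + 1*0.25 = 2.5

2.5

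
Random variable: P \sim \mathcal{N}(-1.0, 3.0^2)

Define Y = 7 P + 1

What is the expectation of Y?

For Y = 7P + 1:
E[Y] = 7 * E[P] + 1
E[P] = -1.0 = -1
E[Y] = 7 * (-1) + 1 = -6

-6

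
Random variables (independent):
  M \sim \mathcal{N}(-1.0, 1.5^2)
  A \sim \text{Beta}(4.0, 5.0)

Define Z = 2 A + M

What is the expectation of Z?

E[Z] = 1*E[M] + 2*E[A]
E[M] = -1
E[A] = 0.44444444
E[Z] = 1*(-1) + 2*0.44444444 = -0.11111111

-0.11111111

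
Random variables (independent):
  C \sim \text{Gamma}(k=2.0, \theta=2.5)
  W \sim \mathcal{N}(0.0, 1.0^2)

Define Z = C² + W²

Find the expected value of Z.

E[Z] = E[C²] + E[W²]
E[C²] = Var(C) + E[C]² = 12.5 + 25 = 37.5
E[W²] = Var(W) + E[W]² = 1 + 0 = 1
E[Z] = 37.5 + 1 = 38.5

38.5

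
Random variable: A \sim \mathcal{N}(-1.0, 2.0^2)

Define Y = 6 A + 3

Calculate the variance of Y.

For Y = aA + b: Var(Y) = a² * Var(A)
Var(A) = 2.0^2 = 4
Var(Y) = 6² * 4 = 36 * 4 = 144

144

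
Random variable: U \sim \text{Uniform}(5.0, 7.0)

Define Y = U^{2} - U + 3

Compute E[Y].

E[Y] = 1*E[U²] - 1*E[U] + 3
E[U] = 6
E[U²] = Var(U) + (E[U])² = 0.33333333 + 36 = 36.333333
E[Y] = 1*36.333333 - 1*6 + 3 = 33.333333

33.333333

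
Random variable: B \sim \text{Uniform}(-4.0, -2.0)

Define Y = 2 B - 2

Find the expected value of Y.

For Y = 2B - 2:
E[Y] = 2 * E[B] - 2
E[B] = (-4 - 2)/2 = -3
E[Y] = 2 * (-3) - 2 = -8

-8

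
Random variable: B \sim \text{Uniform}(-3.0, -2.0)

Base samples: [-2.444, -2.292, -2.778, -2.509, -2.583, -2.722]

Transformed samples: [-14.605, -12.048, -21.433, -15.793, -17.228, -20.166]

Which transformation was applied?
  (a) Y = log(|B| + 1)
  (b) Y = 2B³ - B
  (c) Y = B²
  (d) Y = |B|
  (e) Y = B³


Checking option (e) Y = B³:
  B = -2.444 -> Y = -14.605 ✓
  B = -2.292 -> Y = -12.048 ✓
  B = -2.778 -> Y = -21.433 ✓
All samples match this transformation.

(e) B³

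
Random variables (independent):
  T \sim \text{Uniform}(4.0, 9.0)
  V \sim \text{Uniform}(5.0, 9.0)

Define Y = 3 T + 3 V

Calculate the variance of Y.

For independent RVs: Var(aX + bY) = a²Var(X) + b²Var(Y)
Var(T) = 2.0833333
Var(V) = 1.3333333
Var(Y) = 3²*2.0833333 + 3²*1.3333333
= 9*2.0833333 + 9*1.3333333 = 30.75

30.75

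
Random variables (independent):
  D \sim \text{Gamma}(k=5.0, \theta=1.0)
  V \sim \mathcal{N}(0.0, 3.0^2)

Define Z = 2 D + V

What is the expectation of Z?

E[Z] = 2*E[D] + 1*E[V]
E[D] = 5
E[V] = 0
E[Z] = 2*5 + 1*0 = 10

10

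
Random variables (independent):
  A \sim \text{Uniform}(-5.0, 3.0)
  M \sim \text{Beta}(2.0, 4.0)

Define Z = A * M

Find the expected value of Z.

For independent RVs: E[XY] = E[X]*E[Y]
E[A] = -1
E[M] = 0.33333333
E[Z] = -1 * 0.33333333 = -0.33333333

-0.33333333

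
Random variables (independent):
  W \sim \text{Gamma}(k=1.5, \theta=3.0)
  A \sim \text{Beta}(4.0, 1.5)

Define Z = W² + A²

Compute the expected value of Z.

E[Z] = E[W²] + E[A²]
E[W²] = Var(W) + E[W]² = 13.5 + 20.25 = 33.75
E[A²] = Var(A) + E[A]² = 0.03051494 + 0.52892562 = 0.55944056
E[Z] = 33.75 + 0.55944056 = 34.309441

34.309441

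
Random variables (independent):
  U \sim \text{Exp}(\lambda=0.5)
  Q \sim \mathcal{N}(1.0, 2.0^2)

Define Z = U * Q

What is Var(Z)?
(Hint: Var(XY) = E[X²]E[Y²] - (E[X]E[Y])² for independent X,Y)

Var(XY) = E[X²]E[Y²] - (E[X]E[Y])²
E[U] = 2, Var(U) = 4
E[Q] = 1, Var(Q) = 4
E[U²] = 4 + 2² = 8
E[Q²] = 4 + 1² = 5
Var(Z) = 8*5 - (2*1)²
= 40 - 4 = 36

36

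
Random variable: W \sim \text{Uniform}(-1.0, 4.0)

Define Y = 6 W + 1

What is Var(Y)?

For Y = aW + b: Var(Y) = a² * Var(W)
Var(W) = (4 + 1)^2/12 = 2.0833333
Var(Y) = 6² * 2.0833333 = 36 * 2.0833333 = 75

75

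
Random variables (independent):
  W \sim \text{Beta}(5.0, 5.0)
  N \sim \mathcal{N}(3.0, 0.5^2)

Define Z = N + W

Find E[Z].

E[Z] = 1*E[W] + 1*E[N]
E[W] = 0.5
E[N] = 3
E[Z] = 1*0.5 + 1*3 = 3.5

3.5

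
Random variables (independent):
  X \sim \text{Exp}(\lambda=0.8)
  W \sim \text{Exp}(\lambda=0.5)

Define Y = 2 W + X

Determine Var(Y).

For independent RVs: Var(aX + bY) = a²Var(X) + b²Var(Y)
Var(X) = 1.5625
Var(W) = 4
Var(Y) = 1²*1.5625 + 2²*4
= 1*1.5625 + 4*4 = 17.5625

17.5625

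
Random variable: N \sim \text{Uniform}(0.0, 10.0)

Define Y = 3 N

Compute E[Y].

For Y = 3N:
E[Y] = 3 * E[N]
E[N] = (0 + 10)/2 = 5
E[Y] = 3 * 5 = 15

15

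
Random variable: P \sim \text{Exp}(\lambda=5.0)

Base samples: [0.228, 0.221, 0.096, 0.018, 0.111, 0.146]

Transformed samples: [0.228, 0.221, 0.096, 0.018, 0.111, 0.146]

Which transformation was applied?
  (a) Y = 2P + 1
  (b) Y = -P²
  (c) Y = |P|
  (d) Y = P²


Checking option (c) Y = |P|:
  P = 0.228 -> Y = 0.228 ✓
  P = 0.221 -> Y = 0.221 ✓
  P = 0.096 -> Y = 0.096 ✓
All samples match this transformation.

(c) |P|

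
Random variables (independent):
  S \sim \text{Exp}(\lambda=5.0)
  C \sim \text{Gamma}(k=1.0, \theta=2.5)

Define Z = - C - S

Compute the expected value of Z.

E[Z] = -1*E[S] - 1*E[C]
E[S] = 0.2
E[C] = 2.5
E[Z] = -1*0.2 - 1*2.5 = -2.7

-2.7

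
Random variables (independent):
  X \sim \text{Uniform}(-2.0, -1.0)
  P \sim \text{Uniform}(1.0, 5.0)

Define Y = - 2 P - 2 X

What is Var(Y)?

For independent RVs: Var(aX + bY) = a²Var(X) + b²Var(Y)
Var(X) = 0.083333333
Var(P) = 1.3333333
Var(Y) = (-2)²*0.083333333 + (-2)²*1.3333333
= 4*0.083333333 + 4*1.3333333 = 5.6666667

5.6666667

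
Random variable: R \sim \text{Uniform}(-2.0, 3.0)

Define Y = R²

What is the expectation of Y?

E[R²] = Var(R) + (E[R])² = 2.0833333 + 0.25 = 2.3333333

2.3333333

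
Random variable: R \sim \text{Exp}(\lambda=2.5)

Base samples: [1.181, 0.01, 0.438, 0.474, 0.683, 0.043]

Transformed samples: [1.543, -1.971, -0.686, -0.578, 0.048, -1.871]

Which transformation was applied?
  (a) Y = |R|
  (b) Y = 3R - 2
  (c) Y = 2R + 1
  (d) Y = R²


Checking option (b) Y = 3R - 2:
  R = 1.181 -> Y = 1.543 ✓
  R = 0.01 -> Y = -1.971 ✓
  R = 0.438 -> Y = -0.686 ✓
All samples match this transformation.

(b) 3R - 2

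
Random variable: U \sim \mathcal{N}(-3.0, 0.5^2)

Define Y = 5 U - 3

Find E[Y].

For Y = 5U - 3:
E[Y] = 5 * E[U] - 3
E[U] = -3.0 = -3
E[Y] = 5 * (-3) - 3 = -18

-18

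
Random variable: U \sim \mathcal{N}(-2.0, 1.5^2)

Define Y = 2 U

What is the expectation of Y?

For Y = 2U:
E[Y] = 2 * E[U]
E[U] = -2.0 = -2
E[Y] = 2 * (-2) = -4

-4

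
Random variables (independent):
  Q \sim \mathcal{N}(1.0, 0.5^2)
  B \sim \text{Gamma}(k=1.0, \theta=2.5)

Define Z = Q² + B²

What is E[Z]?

E[Z] = E[Q²] + E[B²]
E[Q²] = Var(Q) + E[Q]² = 0.25 + 1 = 1.25
E[B²] = Var(B) + E[B]² = 6.25 + 6.25 = 12.5
E[Z] = 1.25 + 12.5 = 13.75

13.75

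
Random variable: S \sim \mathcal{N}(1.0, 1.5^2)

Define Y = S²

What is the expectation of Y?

Using E[X²] = Var(X) + (E[X])²:
E[S] = 1
Var(S) = 1.5^2 = 2.25
E[S²] = 2.25 + 1² = 2.25 + 1 = 3.25

3.25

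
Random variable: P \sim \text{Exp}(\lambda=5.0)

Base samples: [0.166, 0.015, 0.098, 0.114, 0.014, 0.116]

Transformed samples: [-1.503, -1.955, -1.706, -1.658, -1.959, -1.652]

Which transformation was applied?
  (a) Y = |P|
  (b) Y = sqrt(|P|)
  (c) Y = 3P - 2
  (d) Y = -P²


Checking option (c) Y = 3P - 2:
  P = 0.166 -> Y = -1.503 ✓
  P = 0.015 -> Y = -1.955 ✓
  P = 0.098 -> Y = -1.706 ✓
All samples match this transformation.

(c) 3P - 2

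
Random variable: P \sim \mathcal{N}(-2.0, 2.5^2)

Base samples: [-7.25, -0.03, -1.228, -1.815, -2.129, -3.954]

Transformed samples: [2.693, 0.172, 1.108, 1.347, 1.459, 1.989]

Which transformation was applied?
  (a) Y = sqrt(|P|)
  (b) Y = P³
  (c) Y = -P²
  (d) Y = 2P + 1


Checking option (a) Y = sqrt(|P|):
  P = -7.25 -> Y = 2.693 ✓
  P = -0.03 -> Y = 0.172 ✓
  P = -1.228 -> Y = 1.108 ✓
All samples match this transformation.

(a) sqrt(|P|)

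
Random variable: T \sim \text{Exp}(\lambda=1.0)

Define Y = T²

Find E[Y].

Using E[X²] = Var(X) + (E[X])²:
E[T] = 1
Var(T) = 1/1.0^2 = 1
E[T²] = 1 + 1² = 1 + 1 = 2

2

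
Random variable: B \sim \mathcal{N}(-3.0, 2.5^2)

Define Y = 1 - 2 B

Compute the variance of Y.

For Y = aB + b: Var(Y) = a² * Var(B)
Var(B) = 2.5^2 = 6.25
Var(Y) = (-2)² * 6.25 = 4 * 6.25 = 25

25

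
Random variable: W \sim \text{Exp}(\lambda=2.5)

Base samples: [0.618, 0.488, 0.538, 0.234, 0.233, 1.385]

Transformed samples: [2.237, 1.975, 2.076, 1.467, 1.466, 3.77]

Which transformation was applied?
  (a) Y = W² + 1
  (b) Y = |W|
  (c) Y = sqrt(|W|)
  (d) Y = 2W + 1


Checking option (d) Y = 2W + 1:
  W = 0.618 -> Y = 2.237 ✓
  W = 0.488 -> Y = 1.975 ✓
  W = 0.538 -> Y = 2.076 ✓
All samples match this transformation.

(d) 2W + 1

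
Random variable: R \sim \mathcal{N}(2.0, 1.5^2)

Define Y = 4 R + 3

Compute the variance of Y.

For Y = aR + b: Var(Y) = a² * Var(R)
Var(R) = 1.5^2 = 2.25
Var(Y) = 4² * 2.25 = 16 * 2.25 = 36

36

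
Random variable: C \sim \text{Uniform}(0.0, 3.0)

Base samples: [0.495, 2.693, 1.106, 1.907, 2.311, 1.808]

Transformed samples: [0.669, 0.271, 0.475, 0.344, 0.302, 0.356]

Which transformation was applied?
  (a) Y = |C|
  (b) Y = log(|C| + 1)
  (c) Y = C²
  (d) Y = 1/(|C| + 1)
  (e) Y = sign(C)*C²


Checking option (d) Y = 1/(|C| + 1):
  C = 0.495 -> Y = 0.669 ✓
  C = 2.693 -> Y = 0.271 ✓
  C = 1.106 -> Y = 0.475 ✓
All samples match this transformation.

(d) 1/(|C| + 1)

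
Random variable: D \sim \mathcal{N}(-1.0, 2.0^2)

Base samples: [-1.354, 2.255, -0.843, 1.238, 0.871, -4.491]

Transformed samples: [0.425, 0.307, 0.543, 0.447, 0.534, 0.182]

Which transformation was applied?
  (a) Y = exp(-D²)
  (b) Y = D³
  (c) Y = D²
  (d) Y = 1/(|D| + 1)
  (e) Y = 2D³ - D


Checking option (d) Y = 1/(|D| + 1):
  D = -1.354 -> Y = 0.425 ✓
  D = 2.255 -> Y = 0.307 ✓
  D = -0.843 -> Y = 0.543 ✓
All samples match this transformation.

(d) 1/(|D| + 1)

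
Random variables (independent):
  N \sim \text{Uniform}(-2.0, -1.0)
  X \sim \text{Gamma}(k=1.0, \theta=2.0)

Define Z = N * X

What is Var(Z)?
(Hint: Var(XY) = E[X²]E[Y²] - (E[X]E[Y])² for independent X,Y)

Var(XY) = E[X²]E[Y²] - (E[X]E[Y])²
E[N] = -1.5, Var(N) = 0.083333333
E[X] = 2, Var(X) = 4
E[N²] = 0.083333333 + (-1.5)² = 2.3333333
E[X²] = 4 + 2² = 8
Var(Z) = 2.3333333*8 - (-1.5*2)²
= 18.666667 - 9 = 9.6666667

9.6666667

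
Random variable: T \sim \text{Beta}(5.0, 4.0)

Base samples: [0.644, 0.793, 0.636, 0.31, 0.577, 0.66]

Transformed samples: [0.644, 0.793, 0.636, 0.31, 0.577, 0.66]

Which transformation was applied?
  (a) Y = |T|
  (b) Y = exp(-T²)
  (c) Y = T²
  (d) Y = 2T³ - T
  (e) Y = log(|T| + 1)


Checking option (a) Y = |T|:
  T = 0.644 -> Y = 0.644 ✓
  T = 0.793 -> Y = 0.793 ✓
  T = 0.636 -> Y = 0.636 ✓
All samples match this transformation.

(a) |T|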